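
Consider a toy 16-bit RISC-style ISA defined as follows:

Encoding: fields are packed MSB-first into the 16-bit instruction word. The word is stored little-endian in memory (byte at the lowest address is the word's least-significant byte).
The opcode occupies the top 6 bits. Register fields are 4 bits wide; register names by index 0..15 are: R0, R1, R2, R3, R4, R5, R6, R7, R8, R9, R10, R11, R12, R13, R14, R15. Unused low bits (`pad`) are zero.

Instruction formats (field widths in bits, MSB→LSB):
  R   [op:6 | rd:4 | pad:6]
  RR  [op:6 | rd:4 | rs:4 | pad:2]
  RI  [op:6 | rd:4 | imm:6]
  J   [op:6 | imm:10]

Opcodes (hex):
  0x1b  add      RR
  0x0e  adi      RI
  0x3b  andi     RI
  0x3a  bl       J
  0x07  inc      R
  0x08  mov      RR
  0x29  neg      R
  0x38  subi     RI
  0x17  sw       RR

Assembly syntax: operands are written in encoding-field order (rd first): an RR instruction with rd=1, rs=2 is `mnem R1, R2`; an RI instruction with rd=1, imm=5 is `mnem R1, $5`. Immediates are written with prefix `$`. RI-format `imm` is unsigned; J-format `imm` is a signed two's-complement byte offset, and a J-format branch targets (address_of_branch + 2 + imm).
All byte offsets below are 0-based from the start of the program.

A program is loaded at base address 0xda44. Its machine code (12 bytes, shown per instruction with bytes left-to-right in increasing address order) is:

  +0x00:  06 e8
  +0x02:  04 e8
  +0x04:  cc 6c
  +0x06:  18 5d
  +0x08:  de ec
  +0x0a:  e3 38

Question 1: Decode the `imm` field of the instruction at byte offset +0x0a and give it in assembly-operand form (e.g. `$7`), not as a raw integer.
off 0x0a: read e3 38 as little → 0x38e3
  opcode bits[15:10]=0xe: adi/RI
  [9:6] rd=3 = R3
  [5:0] imm=35 = $35

$35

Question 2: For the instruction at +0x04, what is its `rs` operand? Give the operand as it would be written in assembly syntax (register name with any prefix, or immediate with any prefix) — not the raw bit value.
R3

@+04  little-endian(cc 6c) = 0x6ccc
  op=0x6ccc>>10=0x1b ⇒ add (RR)
  rd@[9:6]=0x3 ⇒ R3
  rs@[5:2]=0x3 ⇒ R3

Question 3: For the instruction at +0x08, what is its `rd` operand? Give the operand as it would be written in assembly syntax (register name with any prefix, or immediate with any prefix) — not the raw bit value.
R3

[08] de ec → 0xecde
  opcode bits[15:10]=0x3b: andi/RI
  rd@[9:6]=0x3 ⇒ R3
  imm@[5:0]=0x1e ⇒ $30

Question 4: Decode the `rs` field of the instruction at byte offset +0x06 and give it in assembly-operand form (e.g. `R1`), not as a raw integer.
off 0x06: read 18 5d as little → 0x5d18
  top 6b → 0x17 → sw [RR]
  [9:6] rd=4 = R4
  [5:2] rs=6 = R6

R6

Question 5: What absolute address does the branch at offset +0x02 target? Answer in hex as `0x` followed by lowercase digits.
[02] 04 e8 → 0xe804
  top 6b → 0x3a → bl [J]
  imm: (w>>0)&0x3ff=0x4 → $4
  target = base 0xda44 + off 0x02 + 2 + imm 4 = 0xda4c

0xda4c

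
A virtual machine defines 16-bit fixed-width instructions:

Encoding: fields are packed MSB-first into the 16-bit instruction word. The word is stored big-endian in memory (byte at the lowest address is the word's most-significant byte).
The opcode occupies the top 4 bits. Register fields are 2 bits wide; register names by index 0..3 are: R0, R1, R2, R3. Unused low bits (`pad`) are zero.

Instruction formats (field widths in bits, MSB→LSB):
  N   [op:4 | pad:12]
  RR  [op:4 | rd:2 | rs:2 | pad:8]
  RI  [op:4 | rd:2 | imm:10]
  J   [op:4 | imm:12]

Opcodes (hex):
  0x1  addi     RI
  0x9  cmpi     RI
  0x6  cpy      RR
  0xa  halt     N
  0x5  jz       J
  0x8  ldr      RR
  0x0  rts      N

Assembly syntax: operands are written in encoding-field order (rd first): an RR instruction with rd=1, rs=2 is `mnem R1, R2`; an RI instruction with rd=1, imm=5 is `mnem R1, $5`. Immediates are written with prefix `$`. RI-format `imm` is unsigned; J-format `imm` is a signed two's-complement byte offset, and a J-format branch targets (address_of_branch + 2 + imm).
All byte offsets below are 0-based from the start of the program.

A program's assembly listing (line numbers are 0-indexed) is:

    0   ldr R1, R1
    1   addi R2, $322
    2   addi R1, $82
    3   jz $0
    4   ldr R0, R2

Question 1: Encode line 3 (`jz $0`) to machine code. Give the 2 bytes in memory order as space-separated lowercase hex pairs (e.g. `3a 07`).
L3: jz op=0x5:4|imm=0:12 ⇒ 0x5000 ⇒ big 50 00

50 00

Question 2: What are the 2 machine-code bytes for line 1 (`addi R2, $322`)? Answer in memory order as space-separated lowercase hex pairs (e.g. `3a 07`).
19 42

line 1 (addi): pack op=0x1:4|rd=2:2|imm=322:10 = 0x1942; big→ 19 42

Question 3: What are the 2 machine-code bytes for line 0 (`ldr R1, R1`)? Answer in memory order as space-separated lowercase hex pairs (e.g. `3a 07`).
L0: ldr op=0x8:4|rd=1:2|rs=1:2|pad=0:8 ⇒ 0x8500 ⇒ big 85 00

85 00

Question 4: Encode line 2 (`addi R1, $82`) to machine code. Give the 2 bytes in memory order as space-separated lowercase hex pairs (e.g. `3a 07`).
14 52

line 2 (addi): pack op=0x1:4|rd=1:2|imm=82:10 = 0x1452; big→ 14 52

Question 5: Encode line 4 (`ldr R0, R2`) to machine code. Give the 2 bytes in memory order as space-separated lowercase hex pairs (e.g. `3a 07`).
line 4 (ldr): pack op=0x8:4|rd=0:2|rs=2:2|pad=0:8 = 0x8200; big→ 82 00

82 00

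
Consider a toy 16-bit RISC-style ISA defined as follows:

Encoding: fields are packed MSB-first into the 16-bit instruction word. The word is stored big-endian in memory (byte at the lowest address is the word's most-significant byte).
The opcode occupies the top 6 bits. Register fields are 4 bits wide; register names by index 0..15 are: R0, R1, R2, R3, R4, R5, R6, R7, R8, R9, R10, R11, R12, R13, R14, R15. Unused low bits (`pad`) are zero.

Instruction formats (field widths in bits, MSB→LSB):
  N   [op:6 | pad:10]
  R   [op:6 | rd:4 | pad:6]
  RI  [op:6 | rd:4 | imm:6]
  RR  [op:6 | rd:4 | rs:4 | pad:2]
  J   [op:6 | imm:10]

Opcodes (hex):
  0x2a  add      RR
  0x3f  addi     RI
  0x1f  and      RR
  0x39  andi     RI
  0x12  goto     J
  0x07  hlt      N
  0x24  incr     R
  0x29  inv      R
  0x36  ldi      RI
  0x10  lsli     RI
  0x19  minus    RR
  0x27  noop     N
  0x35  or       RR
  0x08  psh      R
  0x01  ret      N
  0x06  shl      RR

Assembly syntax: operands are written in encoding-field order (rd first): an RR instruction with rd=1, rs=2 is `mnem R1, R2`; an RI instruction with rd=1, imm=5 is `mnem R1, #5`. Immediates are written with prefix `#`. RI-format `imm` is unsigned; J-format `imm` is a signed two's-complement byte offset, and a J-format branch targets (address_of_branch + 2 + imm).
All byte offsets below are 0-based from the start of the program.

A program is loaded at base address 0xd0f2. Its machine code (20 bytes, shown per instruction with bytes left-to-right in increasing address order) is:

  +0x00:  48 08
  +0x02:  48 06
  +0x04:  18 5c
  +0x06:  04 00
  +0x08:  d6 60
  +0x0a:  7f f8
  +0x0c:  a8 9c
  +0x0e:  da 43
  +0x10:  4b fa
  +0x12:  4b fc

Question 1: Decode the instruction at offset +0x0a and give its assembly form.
and R15, R14

+0x0a: 7f f8 ⇒ word 0x7ff8 (big)
  top 6b → 0x1f → and [RR]
  rd: (w>>6)&0xf=0xf → R15
  rs: (w>>2)&0xf=0xe → R14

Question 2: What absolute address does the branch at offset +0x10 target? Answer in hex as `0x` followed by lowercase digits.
off 0x10: read 4b fa as big → 0x4bfa
  top 6b → 0x12 → goto [J]
  [9:0] imm=1018 (s10→-6) = #-6
  target = base 0xd0f2 + off 0x10 + 2 + imm -6 = 0xd0fe

0xd0fe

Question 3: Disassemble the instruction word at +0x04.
shl R1, R7

+0x04: 18 5c ⇒ word 0x185c (big)
  op=0x185c>>10=0x6 ⇒ shl (RR)
  [9:6] rd=1 = R1
  [5:2] rs=7 = R7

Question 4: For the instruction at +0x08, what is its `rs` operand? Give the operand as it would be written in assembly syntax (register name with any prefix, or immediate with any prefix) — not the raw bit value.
R8

off 0x08: read d6 60 as big → 0xd660
  op=0xd660>>10=0x35 ⇒ or (RR)
  rd@[9:6]=0x9 ⇒ R9
  rs@[5:2]=0x8 ⇒ R8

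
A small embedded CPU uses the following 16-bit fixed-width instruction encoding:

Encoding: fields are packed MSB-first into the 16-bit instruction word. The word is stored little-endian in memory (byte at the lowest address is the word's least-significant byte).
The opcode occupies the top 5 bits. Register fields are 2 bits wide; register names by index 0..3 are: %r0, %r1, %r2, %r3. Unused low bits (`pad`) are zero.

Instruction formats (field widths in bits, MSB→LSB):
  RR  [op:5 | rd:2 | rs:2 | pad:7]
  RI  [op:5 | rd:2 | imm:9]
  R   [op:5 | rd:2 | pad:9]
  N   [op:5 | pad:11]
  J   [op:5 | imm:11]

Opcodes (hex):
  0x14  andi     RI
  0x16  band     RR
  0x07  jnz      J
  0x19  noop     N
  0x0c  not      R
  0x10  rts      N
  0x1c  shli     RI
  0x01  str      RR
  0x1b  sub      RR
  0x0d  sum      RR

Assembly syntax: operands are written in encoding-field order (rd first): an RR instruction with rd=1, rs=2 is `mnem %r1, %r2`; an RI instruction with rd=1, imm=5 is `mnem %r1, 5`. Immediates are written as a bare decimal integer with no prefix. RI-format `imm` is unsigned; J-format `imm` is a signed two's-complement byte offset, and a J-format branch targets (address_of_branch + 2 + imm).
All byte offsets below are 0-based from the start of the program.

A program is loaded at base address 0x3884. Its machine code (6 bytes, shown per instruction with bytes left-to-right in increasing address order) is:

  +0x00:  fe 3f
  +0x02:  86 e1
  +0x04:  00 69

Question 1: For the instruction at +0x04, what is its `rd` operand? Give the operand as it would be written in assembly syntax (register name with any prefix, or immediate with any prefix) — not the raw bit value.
%r0

[04] 00 69 → 0x6900
  top 5b → 0xd → sum [RR]
  rd: (w>>9)&0x3=0x0 → %r0
  rs: (w>>7)&0x3=0x2 → %r2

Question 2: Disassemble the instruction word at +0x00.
jnz -2

+0x00: fe 3f ⇒ word 0x3ffe (little)
  top 5b → 0x7 → jnz [J]
  imm: (w>>0)&0x7ff=0x7fe (s11→-2) → -2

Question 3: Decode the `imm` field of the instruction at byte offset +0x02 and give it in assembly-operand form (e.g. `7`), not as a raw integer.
[02] 86 e1 → 0xe186
  top 5b → 0x1c → shli [RI]
  rd: (w>>9)&0x3=0x0 → %r0
  imm: (w>>0)&0x1ff=0x186 → 390

390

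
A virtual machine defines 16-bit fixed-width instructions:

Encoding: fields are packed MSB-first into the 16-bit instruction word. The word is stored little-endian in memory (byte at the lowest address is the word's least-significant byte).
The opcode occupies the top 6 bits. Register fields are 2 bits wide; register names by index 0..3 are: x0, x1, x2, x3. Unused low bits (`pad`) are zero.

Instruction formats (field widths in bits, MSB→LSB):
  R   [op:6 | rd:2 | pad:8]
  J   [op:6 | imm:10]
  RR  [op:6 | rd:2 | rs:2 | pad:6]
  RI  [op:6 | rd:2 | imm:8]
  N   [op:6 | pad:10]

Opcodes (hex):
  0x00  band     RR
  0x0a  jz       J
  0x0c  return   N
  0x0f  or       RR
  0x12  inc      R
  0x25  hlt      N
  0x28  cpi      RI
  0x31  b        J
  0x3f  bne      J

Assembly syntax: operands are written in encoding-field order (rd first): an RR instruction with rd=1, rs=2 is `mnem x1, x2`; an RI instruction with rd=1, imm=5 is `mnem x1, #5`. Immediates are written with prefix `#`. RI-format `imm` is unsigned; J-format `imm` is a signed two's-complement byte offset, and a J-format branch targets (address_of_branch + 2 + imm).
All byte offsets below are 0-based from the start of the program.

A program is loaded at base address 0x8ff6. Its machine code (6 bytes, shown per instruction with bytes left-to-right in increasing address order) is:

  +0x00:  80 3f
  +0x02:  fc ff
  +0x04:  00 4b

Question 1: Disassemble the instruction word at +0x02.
+0x02: fc ff ⇒ word 0xfffc (little)
  top 6b → 0x3f → bne [J]
  imm@[9:0]=0x3fc (s10→-4) ⇒ #-4

bne #-4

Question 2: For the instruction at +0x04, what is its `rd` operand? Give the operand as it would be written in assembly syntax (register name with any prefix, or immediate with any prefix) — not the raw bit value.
x3

+0x04: 00 4b ⇒ word 0x4b00 (little)
  top 6b → 0x12 → inc [R]
  [9:8] rd=3 = x3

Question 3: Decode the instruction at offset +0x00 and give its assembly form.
or x3, x2

[00] 80 3f → 0x3f80
  op=0x3f80>>10=0xf ⇒ or (RR)
  rd@[9:8]=0x3 ⇒ x3
  rs@[7:6]=0x2 ⇒ x2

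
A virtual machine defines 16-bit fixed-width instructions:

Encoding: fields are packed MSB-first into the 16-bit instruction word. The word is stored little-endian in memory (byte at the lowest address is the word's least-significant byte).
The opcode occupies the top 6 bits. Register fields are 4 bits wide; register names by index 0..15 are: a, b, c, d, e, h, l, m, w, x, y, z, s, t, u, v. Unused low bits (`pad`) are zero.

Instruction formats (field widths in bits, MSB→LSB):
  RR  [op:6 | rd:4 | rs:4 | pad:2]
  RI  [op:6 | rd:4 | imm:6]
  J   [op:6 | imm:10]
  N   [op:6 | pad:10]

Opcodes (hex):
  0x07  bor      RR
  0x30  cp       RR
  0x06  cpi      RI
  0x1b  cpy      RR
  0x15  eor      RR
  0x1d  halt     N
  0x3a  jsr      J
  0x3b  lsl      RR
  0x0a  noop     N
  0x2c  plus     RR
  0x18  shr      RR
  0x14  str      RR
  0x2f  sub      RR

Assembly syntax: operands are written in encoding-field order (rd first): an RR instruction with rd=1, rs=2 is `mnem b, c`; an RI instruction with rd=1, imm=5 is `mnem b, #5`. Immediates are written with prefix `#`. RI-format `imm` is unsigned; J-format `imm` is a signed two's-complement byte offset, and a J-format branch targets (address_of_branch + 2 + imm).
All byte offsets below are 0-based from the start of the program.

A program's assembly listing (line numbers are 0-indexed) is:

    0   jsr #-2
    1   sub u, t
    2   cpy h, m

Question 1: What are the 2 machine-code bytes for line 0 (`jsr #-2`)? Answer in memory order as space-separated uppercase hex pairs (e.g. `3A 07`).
line 0 (jsr): pack op=0x3a:6|imm=-2:10 = 0xebfe; little→ fe eb

FE EB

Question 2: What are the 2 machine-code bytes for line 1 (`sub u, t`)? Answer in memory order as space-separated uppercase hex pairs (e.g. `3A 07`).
B4 BF

L1: sub op=0x2f:6|rd=14:4|rs=13:4|pad=0:2 ⇒ 0xbfb4 ⇒ little b4 bf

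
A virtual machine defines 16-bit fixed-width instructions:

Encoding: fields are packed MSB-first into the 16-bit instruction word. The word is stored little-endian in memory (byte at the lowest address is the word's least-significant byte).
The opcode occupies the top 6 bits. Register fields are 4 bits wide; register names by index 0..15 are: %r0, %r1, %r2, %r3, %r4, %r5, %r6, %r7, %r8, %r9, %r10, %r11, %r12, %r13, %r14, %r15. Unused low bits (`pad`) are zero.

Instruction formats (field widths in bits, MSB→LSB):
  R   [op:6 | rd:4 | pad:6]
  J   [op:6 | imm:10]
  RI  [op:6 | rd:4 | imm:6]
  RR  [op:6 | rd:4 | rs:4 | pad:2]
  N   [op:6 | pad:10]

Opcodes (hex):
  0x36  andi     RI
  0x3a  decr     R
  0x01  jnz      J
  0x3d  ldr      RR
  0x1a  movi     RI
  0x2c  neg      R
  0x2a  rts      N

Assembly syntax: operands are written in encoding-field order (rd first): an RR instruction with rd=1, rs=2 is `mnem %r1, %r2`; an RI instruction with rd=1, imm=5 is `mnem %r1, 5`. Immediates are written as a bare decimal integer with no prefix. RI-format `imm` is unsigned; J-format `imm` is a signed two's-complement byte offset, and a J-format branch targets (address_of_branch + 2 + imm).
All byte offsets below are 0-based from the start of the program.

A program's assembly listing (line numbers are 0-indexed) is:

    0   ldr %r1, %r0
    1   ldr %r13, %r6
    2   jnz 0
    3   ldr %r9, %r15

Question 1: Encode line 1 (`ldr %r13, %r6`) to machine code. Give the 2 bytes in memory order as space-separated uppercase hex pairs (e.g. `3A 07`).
L1: ldr op=0x3d:6|rd=13:4|rs=6:4|pad=0:2 ⇒ 0xf758 ⇒ little 58 f7

58 F7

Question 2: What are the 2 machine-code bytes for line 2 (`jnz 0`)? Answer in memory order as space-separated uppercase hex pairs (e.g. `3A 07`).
00 04

line 2 (jnz): pack op=0x1:6|imm=0:10 = 0x0400; little→ 00 04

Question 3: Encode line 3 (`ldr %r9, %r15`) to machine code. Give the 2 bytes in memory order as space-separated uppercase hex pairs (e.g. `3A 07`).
7C F6

3. ldr fields op=0x3d:6|rd=9:4|rs=15:4|pad=0:2 → word f67ch → 7c f6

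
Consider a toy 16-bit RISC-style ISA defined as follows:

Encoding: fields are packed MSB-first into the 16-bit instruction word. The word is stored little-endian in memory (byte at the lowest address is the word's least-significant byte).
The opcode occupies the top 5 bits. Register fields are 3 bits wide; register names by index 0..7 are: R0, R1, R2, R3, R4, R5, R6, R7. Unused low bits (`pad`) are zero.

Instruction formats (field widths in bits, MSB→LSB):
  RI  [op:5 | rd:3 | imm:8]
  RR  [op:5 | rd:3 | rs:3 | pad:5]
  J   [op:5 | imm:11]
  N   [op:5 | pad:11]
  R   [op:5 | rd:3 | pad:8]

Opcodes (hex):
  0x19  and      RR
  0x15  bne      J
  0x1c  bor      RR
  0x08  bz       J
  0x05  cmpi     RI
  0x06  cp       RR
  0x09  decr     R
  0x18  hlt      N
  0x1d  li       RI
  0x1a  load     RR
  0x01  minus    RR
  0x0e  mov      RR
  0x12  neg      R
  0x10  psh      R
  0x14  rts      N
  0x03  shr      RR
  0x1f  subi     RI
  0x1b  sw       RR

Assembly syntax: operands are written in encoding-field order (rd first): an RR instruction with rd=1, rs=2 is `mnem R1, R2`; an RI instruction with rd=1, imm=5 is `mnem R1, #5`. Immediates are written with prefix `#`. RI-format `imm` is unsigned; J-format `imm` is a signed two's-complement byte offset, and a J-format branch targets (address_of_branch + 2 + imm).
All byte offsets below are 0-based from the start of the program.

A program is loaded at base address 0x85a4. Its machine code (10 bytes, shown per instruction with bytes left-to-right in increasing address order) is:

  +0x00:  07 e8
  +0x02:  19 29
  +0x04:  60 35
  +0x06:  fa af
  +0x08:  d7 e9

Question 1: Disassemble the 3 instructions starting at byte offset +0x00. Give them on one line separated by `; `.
li R0, #7; cmpi R1, #25; cp R5, R3

[00] 07 e8 → 0xe807
  top 5b → 0x1d → li [RI]
  rd: (w>>8)&0x7=0x0 → R0
  imm: (w>>0)&0xff=0x7 → #7
[02] 19 29 → 0x2919
  top 5b → 0x5 → cmpi [RI]
  rd: (w>>8)&0x7=0x1 → R1
  imm: (w>>0)&0xff=0x19 → #25
[04] 60 35 → 0x3560
  top 5b → 0x6 → cp [RR]
  rd: (w>>8)&0x7=0x5 → R5
  rs: (w>>5)&0x7=0x3 → R3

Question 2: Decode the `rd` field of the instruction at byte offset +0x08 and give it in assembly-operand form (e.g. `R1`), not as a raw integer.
R1

off 0x08: read d7 e9 as little → 0xe9d7
  top 5b → 0x1d → li [RI]
  [10:8] rd=1 = R1
  [7:0] imm=215 = #215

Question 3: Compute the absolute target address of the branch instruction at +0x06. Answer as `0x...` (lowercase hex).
off 0x06: read fa af as little → 0xaffa
  top 5b → 0x15 → bne [J]
  imm@[10:0]=0x7fa (s11→-6) ⇒ #-6
  target = base 0x85a4 + off 0x06 + 2 + imm -6 = 0x85a6

0x85a6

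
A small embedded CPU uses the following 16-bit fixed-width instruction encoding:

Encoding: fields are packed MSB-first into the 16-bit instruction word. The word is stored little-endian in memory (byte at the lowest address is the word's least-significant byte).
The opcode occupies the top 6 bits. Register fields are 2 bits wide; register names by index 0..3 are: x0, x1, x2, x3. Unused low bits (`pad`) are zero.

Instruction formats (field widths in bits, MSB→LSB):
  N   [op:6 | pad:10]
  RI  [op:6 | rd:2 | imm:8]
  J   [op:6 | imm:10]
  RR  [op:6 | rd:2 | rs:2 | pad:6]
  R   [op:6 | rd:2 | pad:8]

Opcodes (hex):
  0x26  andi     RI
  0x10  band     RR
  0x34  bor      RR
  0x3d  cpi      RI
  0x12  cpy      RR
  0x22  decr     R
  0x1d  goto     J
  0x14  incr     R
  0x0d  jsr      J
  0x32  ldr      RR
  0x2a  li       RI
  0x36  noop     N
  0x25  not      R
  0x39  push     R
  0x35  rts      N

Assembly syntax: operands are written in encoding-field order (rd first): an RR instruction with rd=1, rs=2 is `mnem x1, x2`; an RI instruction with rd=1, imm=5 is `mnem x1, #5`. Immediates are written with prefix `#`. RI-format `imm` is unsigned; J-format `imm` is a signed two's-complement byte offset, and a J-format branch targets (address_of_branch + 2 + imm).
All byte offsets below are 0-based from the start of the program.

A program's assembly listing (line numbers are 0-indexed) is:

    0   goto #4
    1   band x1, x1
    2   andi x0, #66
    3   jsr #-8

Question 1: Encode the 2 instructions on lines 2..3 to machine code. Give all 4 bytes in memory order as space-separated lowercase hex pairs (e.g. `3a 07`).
L2: andi op=0x26:6|rd=0:2|imm=66:8 ⇒ 0x9842 ⇒ little 42 98
L3: jsr op=0xd:6|imm=-8:10 ⇒ 0x37f8 ⇒ little f8 37

42 98 f8 37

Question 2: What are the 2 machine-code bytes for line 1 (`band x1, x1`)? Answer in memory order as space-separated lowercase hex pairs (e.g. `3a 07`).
L1: band op=0x10:6|rd=1:2|rs=1:2|pad=0:6 ⇒ 0x4140 ⇒ little 40 41

40 41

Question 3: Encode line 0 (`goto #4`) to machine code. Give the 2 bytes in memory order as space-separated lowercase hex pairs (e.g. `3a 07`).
line 0 (goto): pack op=0x1d:6|imm=4:10 = 0x7404; little→ 04 74

04 74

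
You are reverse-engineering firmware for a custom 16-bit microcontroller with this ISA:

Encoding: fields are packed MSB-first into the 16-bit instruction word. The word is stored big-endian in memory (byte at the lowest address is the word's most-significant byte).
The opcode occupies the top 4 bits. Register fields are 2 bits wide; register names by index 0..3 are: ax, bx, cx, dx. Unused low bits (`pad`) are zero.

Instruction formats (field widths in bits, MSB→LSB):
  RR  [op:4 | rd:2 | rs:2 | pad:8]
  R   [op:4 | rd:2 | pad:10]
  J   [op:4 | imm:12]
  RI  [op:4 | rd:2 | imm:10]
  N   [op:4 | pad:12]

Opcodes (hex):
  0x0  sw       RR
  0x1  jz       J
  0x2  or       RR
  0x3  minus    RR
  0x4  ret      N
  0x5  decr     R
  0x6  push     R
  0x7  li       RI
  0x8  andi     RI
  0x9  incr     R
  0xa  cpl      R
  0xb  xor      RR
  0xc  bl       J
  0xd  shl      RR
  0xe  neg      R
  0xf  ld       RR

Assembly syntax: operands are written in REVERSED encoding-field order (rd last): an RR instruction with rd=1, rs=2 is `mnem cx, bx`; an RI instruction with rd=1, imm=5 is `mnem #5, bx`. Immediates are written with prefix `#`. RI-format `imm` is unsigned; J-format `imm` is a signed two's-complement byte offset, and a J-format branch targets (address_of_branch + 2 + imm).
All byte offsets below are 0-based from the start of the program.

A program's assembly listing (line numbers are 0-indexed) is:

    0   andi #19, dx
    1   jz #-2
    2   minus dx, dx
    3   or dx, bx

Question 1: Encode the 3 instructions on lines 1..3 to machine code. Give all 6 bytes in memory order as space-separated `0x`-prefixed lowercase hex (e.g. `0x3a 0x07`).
1. jz fields op=0x1:4|imm=-2:12 → word 1ffeh → 1f fe
2. minus fields op=0x3:4|rd=3:2|rs=3:2|pad=0:8 → word 3f00h → 3f 00
3. or fields op=0x2:4|rd=1:2|rs=3:2|pad=0:8 → word 2700h → 27 00

0x1f 0xfe 0x3f 0x00 0x27 0x00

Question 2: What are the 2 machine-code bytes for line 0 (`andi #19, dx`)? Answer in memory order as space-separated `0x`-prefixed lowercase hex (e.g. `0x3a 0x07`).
0. andi fields op=0x8:4|rd=3:2|imm=19:10 → word 8c13h → 8c 13

0x8c 0x13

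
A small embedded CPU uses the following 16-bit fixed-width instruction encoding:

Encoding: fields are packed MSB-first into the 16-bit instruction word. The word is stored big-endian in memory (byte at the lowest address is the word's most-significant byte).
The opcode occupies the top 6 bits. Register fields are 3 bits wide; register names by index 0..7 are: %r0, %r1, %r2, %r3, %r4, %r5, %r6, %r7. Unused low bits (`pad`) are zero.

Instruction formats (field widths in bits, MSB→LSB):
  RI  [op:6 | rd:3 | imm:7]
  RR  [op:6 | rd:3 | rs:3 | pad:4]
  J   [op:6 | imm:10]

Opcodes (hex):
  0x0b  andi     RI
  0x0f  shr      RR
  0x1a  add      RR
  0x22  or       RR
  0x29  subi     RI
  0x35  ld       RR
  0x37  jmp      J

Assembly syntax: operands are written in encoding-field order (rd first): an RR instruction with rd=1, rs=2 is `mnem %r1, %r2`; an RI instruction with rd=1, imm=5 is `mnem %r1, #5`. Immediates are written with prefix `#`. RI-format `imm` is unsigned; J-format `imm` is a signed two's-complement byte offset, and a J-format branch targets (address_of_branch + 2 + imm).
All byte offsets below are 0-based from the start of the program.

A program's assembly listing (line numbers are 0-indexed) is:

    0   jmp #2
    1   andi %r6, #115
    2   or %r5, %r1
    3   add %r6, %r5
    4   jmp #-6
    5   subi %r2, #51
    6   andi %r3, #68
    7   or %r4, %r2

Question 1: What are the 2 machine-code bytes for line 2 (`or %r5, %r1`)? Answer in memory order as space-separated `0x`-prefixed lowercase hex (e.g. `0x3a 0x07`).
0x8a 0x90

2. or fields op=0x22:6|rd=5:3|rs=1:3|pad=0:4 → word 8a90h → 8a 90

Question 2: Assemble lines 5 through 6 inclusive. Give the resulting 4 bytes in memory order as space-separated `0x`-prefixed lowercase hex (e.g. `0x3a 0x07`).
0xa5 0x33 0x2d 0xc4

5. subi fields op=0x29:6|rd=2:3|imm=51:7 → word a533h → a5 33
6. andi fields op=0xb:6|rd=3:3|imm=68:7 → word 2dc4h → 2d c4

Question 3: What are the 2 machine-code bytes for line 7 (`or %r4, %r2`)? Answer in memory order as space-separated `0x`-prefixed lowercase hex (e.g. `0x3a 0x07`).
0x8a 0x20

7. or fields op=0x22:6|rd=4:3|rs=2:3|pad=0:4 → word 8a20h → 8a 20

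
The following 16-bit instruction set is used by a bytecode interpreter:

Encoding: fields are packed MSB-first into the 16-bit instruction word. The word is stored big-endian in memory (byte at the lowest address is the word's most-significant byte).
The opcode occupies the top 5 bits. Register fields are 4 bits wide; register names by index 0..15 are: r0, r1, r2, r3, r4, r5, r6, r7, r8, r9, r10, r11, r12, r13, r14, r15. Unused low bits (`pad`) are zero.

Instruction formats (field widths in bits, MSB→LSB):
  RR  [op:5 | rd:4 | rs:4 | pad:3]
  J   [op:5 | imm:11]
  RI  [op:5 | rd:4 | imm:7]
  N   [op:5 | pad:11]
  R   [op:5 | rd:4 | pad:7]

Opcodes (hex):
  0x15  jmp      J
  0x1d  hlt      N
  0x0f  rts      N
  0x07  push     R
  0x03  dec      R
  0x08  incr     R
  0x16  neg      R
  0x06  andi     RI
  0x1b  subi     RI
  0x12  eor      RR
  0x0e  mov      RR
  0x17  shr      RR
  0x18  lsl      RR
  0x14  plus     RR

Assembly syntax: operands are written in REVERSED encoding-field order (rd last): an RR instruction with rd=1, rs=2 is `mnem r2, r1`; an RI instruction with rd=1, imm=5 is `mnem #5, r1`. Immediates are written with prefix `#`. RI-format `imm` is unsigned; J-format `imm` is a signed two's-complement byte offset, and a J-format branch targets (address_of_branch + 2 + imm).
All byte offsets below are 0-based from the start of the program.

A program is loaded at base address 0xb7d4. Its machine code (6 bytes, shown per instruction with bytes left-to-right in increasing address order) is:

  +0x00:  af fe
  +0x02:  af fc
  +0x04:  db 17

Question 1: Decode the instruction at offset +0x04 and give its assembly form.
subi #23, r6

[04] db 17 → 0xdb17
  opcode bits[15:11]=0x1b: subi/RI
  [10:7] rd=6 = r6
  [6:0] imm=23 = #23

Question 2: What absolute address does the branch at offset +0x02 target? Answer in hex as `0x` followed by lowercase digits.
@+02  big-endian(af fc) = 0xaffc
  top 5b → 0x15 → jmp [J]
  imm@[10:0]=0x7fc (s11→-4) ⇒ #-4
  target = base 0xb7d4 + off 0x02 + 2 + imm -4 = 0xb7d4

0xb7d4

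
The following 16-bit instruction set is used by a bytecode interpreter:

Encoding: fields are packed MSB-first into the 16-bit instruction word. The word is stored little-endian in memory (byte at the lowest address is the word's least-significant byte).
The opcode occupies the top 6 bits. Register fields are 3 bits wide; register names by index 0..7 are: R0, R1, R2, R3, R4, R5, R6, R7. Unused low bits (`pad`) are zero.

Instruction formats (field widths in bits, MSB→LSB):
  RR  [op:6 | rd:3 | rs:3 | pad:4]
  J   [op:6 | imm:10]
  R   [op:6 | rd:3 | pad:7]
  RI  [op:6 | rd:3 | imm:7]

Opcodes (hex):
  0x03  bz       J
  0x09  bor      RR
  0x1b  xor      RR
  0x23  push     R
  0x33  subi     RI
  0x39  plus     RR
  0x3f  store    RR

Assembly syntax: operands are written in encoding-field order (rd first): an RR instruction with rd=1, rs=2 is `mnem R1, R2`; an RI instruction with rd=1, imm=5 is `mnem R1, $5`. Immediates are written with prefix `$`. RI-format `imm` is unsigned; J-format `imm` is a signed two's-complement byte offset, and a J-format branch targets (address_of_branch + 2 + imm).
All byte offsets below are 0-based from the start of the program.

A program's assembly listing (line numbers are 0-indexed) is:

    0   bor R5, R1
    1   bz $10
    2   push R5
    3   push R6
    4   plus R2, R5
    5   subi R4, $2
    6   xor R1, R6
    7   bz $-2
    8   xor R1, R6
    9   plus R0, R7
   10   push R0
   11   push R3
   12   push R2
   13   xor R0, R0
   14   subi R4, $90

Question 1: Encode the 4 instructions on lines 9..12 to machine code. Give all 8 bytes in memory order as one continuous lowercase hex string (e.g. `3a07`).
70e4008c808d008d

L9: plus op=0x39:6|rd=0:3|rs=7:3|pad=0:4 ⇒ 0xe470 ⇒ little 70 e4
L10: push op=0x23:6|rd=0:3|pad=0:7 ⇒ 0x8c00 ⇒ little 00 8c
L11: push op=0x23:6|rd=3:3|pad=0:7 ⇒ 0x8d80 ⇒ little 80 8d
L12: push op=0x23:6|rd=2:3|pad=0:7 ⇒ 0x8d00 ⇒ little 00 8d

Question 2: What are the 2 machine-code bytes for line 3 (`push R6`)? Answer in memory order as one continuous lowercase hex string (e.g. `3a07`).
L3: push op=0x23:6|rd=6:3|pad=0:7 ⇒ 0x8f00 ⇒ little 00 8f

008f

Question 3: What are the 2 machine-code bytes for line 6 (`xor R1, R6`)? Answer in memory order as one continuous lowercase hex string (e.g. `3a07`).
e06c

6. xor fields op=0x1b:6|rd=1:3|rs=6:3|pad=0:4 → word 6ce0h → e0 6c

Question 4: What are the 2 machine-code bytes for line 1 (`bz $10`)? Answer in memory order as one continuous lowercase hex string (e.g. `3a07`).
0a0c

line 1 (bz): pack op=0x3:6|imm=10:10 = 0x0c0a; little→ 0a 0c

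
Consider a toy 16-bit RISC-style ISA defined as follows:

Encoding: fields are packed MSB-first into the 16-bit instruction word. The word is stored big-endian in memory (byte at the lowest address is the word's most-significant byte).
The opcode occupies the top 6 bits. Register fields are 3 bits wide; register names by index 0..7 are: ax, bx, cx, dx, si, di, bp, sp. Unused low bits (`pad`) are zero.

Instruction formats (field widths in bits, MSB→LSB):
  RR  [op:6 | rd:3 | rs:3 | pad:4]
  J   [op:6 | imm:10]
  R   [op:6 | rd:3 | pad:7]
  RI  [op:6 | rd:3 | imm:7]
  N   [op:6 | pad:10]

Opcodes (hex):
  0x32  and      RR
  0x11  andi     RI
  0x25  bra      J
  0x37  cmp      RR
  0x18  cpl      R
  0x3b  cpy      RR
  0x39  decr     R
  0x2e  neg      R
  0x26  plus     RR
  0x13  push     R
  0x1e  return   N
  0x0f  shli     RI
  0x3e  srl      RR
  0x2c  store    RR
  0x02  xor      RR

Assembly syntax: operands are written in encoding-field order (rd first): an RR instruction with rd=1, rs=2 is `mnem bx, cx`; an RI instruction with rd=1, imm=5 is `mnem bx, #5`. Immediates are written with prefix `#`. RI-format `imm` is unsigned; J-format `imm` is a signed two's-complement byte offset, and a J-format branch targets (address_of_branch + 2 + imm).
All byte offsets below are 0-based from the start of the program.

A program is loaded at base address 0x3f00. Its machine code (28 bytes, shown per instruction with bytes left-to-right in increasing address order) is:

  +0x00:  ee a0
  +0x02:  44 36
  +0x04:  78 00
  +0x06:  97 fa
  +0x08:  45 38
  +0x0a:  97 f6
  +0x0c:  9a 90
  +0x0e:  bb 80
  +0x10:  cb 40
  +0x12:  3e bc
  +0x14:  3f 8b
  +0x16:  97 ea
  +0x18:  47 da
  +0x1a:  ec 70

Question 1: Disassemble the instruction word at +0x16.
off 0x16: read 97 ea as big → 0x97ea
  opcode bits[15:10]=0x25: bra/J
  imm: (w>>0)&0x3ff=0x3ea (s10→-22) → #-22

bra #-22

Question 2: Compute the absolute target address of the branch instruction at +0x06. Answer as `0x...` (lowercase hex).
0x3f02

@+06  big-endian(97 fa) = 0x97fa
  op=0x97fa>>10=0x25 ⇒ bra (J)
  imm@[9:0]=0x3fa (s10→-6) ⇒ #-6
  target = base 0x3f00 + off 0x06 + 2 + imm -6 = 0x3f02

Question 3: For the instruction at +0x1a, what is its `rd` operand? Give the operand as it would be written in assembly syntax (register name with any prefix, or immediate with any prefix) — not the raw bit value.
ax

@+1a  big-endian(ec 70) = 0xec70
  top 6b → 0x3b → cpy [RR]
  [9:7] rd=0 = ax
  [6:4] rs=7 = sp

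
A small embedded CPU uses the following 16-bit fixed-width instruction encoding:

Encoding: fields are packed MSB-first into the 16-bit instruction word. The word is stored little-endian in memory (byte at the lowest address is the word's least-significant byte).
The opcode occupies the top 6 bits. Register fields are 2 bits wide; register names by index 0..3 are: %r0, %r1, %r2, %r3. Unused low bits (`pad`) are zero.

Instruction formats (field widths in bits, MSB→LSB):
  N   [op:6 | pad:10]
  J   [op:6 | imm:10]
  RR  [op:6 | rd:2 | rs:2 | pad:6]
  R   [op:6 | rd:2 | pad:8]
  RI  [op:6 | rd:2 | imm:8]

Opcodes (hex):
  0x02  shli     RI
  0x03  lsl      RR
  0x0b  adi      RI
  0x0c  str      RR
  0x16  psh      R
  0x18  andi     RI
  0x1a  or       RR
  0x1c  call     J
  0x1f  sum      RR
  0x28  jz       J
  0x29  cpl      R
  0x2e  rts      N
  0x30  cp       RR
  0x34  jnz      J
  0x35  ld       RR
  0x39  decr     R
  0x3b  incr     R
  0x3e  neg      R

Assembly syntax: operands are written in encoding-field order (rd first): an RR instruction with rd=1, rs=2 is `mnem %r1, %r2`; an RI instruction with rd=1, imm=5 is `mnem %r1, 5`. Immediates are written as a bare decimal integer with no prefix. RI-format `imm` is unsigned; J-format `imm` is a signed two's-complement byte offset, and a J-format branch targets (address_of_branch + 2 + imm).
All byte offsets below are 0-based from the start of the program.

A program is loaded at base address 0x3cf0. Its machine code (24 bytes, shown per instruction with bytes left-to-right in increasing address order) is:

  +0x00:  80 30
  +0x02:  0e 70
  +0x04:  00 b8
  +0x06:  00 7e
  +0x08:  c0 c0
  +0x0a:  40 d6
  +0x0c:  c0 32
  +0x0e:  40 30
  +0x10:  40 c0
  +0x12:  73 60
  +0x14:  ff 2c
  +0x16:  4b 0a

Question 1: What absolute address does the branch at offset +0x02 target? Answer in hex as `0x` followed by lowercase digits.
0x3d02

@+02  little-endian(0e 70) = 0x700e
  top 6b → 0x1c → call [J]
  imm: (w>>0)&0x3ff=0xe → 14
  target = base 0x3cf0 + off 0x02 + 2 + imm 14 = 0x3d02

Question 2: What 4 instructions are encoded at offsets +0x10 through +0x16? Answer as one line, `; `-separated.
@+10  little-endian(40 c0) = 0xc040
  opcode bits[15:10]=0x30: cp/RR
  rd@[9:8]=0x0 ⇒ %r0
  rs@[7:6]=0x1 ⇒ %r1
@+12  little-endian(73 60) = 0x6073
  opcode bits[15:10]=0x18: andi/RI
  rd@[9:8]=0x0 ⇒ %r0
  imm@[7:0]=0x73 ⇒ 115
@+14  little-endian(ff 2c) = 0x2cff
  opcode bits[15:10]=0xb: adi/RI
  rd@[9:8]=0x0 ⇒ %r0
  imm@[7:0]=0xff ⇒ 255
@+16  little-endian(4b 0a) = 0x0a4b
  opcode bits[15:10]=0x2: shli/RI
  rd@[9:8]=0x2 ⇒ %r2
  imm@[7:0]=0x4b ⇒ 75

cp %r0, %r1; andi %r0, 115; adi %r0, 255; shli %r2, 75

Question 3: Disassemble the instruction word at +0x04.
[04] 00 b8 → 0xb800
  top 6b → 0x2e → rts [N]

rts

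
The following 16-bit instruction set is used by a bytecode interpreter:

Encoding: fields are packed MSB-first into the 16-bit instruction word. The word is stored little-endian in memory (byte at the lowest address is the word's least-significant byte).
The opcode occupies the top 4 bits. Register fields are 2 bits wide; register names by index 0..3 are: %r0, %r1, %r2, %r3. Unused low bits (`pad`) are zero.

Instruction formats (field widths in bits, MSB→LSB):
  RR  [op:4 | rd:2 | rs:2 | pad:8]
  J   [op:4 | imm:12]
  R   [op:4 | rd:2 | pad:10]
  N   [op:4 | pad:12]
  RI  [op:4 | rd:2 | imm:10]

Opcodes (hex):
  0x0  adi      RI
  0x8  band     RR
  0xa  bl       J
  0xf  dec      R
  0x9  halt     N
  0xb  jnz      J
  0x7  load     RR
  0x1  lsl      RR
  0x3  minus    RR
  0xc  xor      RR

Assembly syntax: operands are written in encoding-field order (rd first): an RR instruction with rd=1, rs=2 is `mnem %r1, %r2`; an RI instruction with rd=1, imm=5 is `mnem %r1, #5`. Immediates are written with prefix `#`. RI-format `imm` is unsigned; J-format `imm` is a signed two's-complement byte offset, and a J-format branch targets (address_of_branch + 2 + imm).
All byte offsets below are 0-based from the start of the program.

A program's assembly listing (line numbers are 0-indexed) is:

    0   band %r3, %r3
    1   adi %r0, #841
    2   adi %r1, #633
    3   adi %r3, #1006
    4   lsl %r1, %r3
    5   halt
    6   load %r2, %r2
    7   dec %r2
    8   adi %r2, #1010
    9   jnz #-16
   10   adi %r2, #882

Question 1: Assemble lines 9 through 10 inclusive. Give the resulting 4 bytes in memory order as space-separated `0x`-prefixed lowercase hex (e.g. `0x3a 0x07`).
line 9 (jnz): pack op=0xb:4|imm=-16:12 = 0xbff0; little→ f0 bf
line 10 (adi): pack op=0x0:4|rd=2:2|imm=882:10 = 0x0b72; little→ 72 0b

0xf0 0xbf 0x72 0x0b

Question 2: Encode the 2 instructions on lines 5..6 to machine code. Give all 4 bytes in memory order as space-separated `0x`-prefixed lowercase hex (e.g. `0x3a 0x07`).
0x00 0x90 0x00 0x7a

line 5 (halt): pack op=0x9:4|pad=0:12 = 0x9000; little→ 00 90
line 6 (load): pack op=0x7:4|rd=2:2|rs=2:2|pad=0:8 = 0x7a00; little→ 00 7a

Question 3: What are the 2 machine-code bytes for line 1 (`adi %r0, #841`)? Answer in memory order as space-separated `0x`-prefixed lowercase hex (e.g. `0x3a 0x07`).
L1: adi op=0x0:4|rd=0:2|imm=841:10 ⇒ 0x0349 ⇒ little 49 03

0x49 0x03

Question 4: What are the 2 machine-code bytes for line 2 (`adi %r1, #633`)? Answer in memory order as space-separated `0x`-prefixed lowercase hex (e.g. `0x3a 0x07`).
2. adi fields op=0x0:4|rd=1:2|imm=633:10 → word 0679h → 79 06

0x79 0x06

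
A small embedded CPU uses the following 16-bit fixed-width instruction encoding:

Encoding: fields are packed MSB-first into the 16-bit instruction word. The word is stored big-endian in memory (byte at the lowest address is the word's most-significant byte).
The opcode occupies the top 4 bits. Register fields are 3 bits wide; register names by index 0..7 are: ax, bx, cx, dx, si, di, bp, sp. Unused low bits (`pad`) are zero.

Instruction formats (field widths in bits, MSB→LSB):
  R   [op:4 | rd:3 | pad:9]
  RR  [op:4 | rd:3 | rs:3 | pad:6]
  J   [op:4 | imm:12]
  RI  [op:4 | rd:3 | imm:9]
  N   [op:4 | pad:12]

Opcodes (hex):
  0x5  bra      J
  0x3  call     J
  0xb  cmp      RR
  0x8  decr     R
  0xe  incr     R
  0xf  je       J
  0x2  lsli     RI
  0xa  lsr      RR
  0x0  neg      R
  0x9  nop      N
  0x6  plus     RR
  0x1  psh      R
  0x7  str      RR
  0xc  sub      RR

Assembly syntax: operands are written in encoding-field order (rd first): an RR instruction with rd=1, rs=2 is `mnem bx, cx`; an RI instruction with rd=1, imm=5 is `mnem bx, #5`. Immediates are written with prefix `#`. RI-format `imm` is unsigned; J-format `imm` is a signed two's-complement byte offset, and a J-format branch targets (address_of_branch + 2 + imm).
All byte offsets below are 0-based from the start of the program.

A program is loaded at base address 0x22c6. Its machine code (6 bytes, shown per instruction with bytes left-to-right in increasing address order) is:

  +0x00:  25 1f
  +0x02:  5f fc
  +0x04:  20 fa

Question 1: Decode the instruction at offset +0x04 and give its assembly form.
lsli ax, #250

off 0x04: read 20 fa as big → 0x20fa
  op=0x20fa>>12=0x2 ⇒ lsli (RI)
  rd@[11:9]=0x0 ⇒ ax
  imm@[8:0]=0xfa ⇒ #250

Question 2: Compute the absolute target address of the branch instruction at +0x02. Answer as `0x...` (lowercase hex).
0x22c6

@+02  big-endian(5f fc) = 0x5ffc
  opcode bits[15:12]=0x5: bra/J
  imm@[11:0]=0xffc (s12→-4) ⇒ #-4
  target = base 0x22c6 + off 0x02 + 2 + imm -4 = 0x22c6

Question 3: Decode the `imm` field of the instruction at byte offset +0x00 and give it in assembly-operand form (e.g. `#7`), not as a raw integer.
#287

+0x00: 25 1f ⇒ word 0x251f (big)
  op=0x251f>>12=0x2 ⇒ lsli (RI)
  [11:9] rd=2 = cx
  [8:0] imm=287 = #287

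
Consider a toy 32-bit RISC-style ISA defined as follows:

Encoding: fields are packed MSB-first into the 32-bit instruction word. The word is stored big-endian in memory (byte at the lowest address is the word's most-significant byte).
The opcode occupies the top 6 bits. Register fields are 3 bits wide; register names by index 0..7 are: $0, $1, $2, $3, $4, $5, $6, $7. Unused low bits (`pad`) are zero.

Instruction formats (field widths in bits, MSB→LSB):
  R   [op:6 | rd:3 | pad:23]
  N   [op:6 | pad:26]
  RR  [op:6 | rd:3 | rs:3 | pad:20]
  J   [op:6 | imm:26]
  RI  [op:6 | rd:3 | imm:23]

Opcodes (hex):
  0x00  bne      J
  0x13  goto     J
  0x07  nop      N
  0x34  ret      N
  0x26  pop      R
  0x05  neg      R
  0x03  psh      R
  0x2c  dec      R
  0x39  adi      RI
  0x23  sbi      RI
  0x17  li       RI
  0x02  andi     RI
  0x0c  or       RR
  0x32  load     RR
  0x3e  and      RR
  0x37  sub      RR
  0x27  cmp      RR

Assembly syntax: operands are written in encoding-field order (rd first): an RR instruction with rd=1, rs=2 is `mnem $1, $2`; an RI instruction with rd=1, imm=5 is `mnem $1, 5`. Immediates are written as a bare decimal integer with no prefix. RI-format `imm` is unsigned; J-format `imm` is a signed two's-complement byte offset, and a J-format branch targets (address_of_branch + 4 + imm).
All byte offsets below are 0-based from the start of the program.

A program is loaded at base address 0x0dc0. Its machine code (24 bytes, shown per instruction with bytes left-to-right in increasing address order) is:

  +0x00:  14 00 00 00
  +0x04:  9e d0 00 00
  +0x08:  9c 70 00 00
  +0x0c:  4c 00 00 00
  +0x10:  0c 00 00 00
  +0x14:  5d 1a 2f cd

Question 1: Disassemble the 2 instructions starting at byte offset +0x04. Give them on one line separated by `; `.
+0x04: 9e d0 00 00 ⇒ word 0x9ed00000 (big)
  top 6b → 0x27 → cmp [RR]
  rd: (w>>23)&0x7=0x5 → $5
  rs: (w>>20)&0x7=0x5 → $5
+0x08: 9c 70 00 00 ⇒ word 0x9c700000 (big)
  top 6b → 0x27 → cmp [RR]
  rd: (w>>23)&0x7=0x0 → $0
  rs: (w>>20)&0x7=0x7 → $7

cmp $5, $5; cmp $0, $7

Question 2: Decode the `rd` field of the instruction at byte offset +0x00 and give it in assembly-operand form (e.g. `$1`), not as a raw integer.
+0x00: 14 00 00 00 ⇒ word 0x14000000 (big)
  opcode bits[31:26]=0x5: neg/R
  [25:23] rd=0 = $0

$0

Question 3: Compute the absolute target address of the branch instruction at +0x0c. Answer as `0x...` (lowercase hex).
0x0dd0

@+0c  big-endian(4c 00 00 00) = 0x4c000000
  op=0x4c000000>>26=0x13 ⇒ goto (J)
  imm: (w>>0)&0x3ffffff=0x0 → 0
  target = base 0x0dc0 + off 0x0c + 4 + imm 0 = 0x0dd0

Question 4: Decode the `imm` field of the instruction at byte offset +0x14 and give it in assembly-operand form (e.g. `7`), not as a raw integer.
1716173

@+14  big-endian(5d 1a 2f cd) = 0x5d1a2fcd
  op=0x5d1a2fcd>>26=0x17 ⇒ li (RI)
  [25:23] rd=2 = $2
  [22:0] imm=1716173 = 1716173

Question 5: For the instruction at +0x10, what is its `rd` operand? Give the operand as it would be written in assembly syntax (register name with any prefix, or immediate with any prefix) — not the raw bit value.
$0

[10] 0c 00 00 00 → 0x0c000000
  top 6b → 0x3 → psh [R]
  rd@[25:23]=0x0 ⇒ $0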